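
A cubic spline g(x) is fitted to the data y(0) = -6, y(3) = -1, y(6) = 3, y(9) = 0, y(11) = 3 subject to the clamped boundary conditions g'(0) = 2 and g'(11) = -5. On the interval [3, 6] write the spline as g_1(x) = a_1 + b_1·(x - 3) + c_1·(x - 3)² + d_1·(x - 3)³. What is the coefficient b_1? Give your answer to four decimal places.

1.9613

Let σ_i = g''(x_i). Step sizes h_i = 3, 3, 3, 2; slopes of the chords Δ_i = (y_(i+1) - y_i)/h_i = 5/3, 4/3, -1, 3/2.
  3·σ_0 + 12·σ_1 + 3·σ_2 = 6(Δ_1 - Δ_0) = -2
  3·σ_1 + 12·σ_2 + 3·σ_3 = 6(Δ_2 - Δ_1) = -14
  3·σ_2 + 10·σ_3 + 2·σ_4 = 6(Δ_3 - Δ_2) = 15
Clamped end conditions give two more equations: 2h_0·σ_0 + h_0·σ_1 = 6(Δ_0 - g'(0)) = -2 and h_3·σ_3 + 2h_3·σ_4 = 6(g'(11) - Δ_3) = -39.
Hence σ_0 = -91/142, σ_1 = 131/213, σ_2 = -353/142, σ_3 = 331/71, σ_4 = -3431/284.
On [3, 6], with g_1(x) = a_1 + b_1·(x - 3) + c_1·(x - 3)² + d_1·(x - 3)³: c_1 = σ_1/2 = 131/426, d_1 = (σ_2 - σ_1)/(6h_1) = -1321/7668, b_1 = Δ_1 - h_1(2σ_1 + σ_2)/6 = 557/284.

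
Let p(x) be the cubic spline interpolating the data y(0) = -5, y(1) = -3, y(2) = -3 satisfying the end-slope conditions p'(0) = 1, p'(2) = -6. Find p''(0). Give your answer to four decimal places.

Let M_i = p''(x_i). Step sizes h_i = 1, 1; slopes of the chords Δ_i = (y_(i+1) - y_i)/h_i = 2, 0.
  1·M_0 + 4·M_1 + 1·M_2 = 6(Δ_1 - Δ_0) = -12
Clamped end conditions give two more equations: 2h_0·M_0 + h_0·M_1 = 6(Δ_0 - p'(0)) = 6 and h_1·M_1 + 2h_1·M_2 = 6(p'(2) - Δ_1) = -36.
Solving the tridiagonal system: M_0 = 5/2, M_1 = 1, M_2 = -37/2.

2.5000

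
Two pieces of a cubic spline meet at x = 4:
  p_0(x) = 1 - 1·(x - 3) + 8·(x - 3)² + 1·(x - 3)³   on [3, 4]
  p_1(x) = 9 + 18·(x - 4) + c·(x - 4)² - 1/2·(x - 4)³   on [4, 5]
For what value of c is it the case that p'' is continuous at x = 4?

11

p_0''(x) = 16 + 6·(x - 3), so p_0''(4) = 22. On the right, p_1''(4) = 2c, so c = 11.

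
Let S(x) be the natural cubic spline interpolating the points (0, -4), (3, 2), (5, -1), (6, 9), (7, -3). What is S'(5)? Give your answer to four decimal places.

Let M_i = S''(x_i). Step sizes h_i = 3, 2, 1, 1; slopes of the chords Δ_i = (y_(i+1) - y_i)/h_i = 2, -3/2, 10, -12.
  3·M_0 + 10·M_1 + 2·M_2 = 6(Δ_1 - Δ_0) = -21
  2·M_1 + 6·M_2 + 1·M_3 = 6(Δ_2 - Δ_1) = 69
  1·M_2 + 4·M_3 + 1·M_4 = 6(Δ_3 - Δ_2) = -132
Natural end conditions: M_0 = M_4 = 0.
Hence M_0 = 0, M_1 = -1299/214, M_2 = 2124/107, M_3 = -4062/107, M_4 = 0.
On [5, 6], S'(x) = b_2 + 2c_2·(x - 5) + 3d_2·(x - 5)² with b_2 = Δ_2 - h_2(2M_2 + M_3)/6 = 1039/107, c_2 = M_2/2 = 1062/107, d_2 = (M_3 - M_2)/(6h_2) = -1031/107. So S'(5) = 1039/107.

9.7103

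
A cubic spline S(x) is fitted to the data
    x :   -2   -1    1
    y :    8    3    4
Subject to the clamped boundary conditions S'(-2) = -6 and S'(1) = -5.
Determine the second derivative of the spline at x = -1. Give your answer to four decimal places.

10.3333

Put m_i = S'' at the i-th knot. Here h = (1, 2) and Δ = (-5, 1/2), so the interior equations h_(i-1)·m_(i-1) + 2(h_(i-1)+h_i)·m_i + h_i·m_(i+1) = 6(Δ_i − Δ_(i-1)) read
  1·m_0 + 6·m_1 + 2·m_2 = 6(Δ_1 - Δ_0) = 33
Clamped end conditions give two more equations: 2h_0·m_0 + h_0·m_1 = 6(Δ_0 - S'(-2)) = 6 and h_1·m_1 + 2h_1·m_2 = 6(S'(1) - Δ_1) = -33.
Solving: m_0 = -13/6, m_1 = 31/3, m_2 = -161/12.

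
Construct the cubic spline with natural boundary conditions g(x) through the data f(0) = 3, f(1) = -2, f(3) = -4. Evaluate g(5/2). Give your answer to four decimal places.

-4.1250

Write M_i for g''(x_i). With h_i = 1, 2 and divided differences Δ_i = -5, -1, the continuity of g' gives the tridiagonal system
  1·M_0 + 6·M_1 + 2·M_2 = 6(Δ_1 - Δ_0) = 24
Natural end conditions: M_0 = M_2 = 0.
Solving: M_0 = 0, M_1 = 4, M_2 = 0.
On [1, 3], g(x) = -2 - 11/3·(x - 1) + 2·(x - 1)² - 1/3·(x - 1)³.
With (x - 1) = 3/2: g(5/2) = -33/8.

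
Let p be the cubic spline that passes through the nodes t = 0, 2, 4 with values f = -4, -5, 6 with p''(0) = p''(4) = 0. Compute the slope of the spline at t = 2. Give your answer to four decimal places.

Let σ_i = p''(x_i). Step sizes h_i = 2, 2; slopes of the chords Δ_i = (y_(i+1) - y_i)/h_i = -1/2, 11/2.
  2·σ_0 + 8·σ_1 + 2·σ_2 = 6(Δ_1 - Δ_0) = 36
Natural end conditions: σ_0 = σ_2 = 0.
Hence σ_0 = 0, σ_1 = 9/2, σ_2 = 0.
On [2, 4], p'(t) = b_1 + 2c_1·(t - 2) + 3d_1·(t - 2)² with b_1 = Δ_1 - h_1(2σ_1 + σ_2)/6 = 5/2, c_1 = σ_1/2 = 9/4, d_1 = (σ_2 - σ_1)/(6h_1) = -3/8. So p'(2) = 5/2.

2.5000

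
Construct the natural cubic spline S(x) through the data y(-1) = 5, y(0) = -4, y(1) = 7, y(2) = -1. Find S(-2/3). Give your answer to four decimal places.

0.0444

Write σ_i for S''(x_i). With h_i = 1, 1, 1 and divided differences Δ_i = -9, 11, -8, the continuity of S' gives the tridiagonal system
  1·σ_0 + 4·σ_1 + 1·σ_2 = 6(Δ_1 - Δ_0) = 120
  1·σ_1 + 4·σ_2 + 1·σ_3 = 6(Δ_2 - Δ_1) = -114
Natural end conditions: σ_0 = σ_3 = 0.
Forward elimination and back-substitution give σ_0 = 0, σ_1 = 198/5, σ_2 = -192/5, σ_3 = 0.
On [-1, 0], S(x) = 5 - 78/5·(x + 1) + 0·(x + 1)² + 33/5·(x + 1)³.
With (x + 1) = 1/3: S(-2/3) = 2/45.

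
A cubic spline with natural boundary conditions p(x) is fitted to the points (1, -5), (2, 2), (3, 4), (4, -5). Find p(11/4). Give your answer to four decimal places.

Put M_i = p'' at the i-th knot. Here h = (1, 1, 1) and Δ = (7, 2, -9), so the interior equations h_(i-1)·M_(i-1) + 2(h_(i-1)+h_i)·M_i + h_i·M_(i+1) = 6(Δ_i − Δ_(i-1)) read
  1·M_0 + 4·M_1 + 1·M_2 = 6(Δ_1 - Δ_0) = -30
  1·M_1 + 4·M_2 + 1·M_3 = 6(Δ_2 - Δ_1) = -66
Natural end conditions: M_0 = M_3 = 0.
Solving: M_0 = 0, M_1 = -18/5, M_2 = -78/5, M_3 = 0.
On [2, 3], p(x) = 2 + 29/5·(x - 2) - 9/5·(x - 2)² - 2·(x - 2)³.
With (x - 2) = 3/4: p(11/4) = 719/160.

4.4938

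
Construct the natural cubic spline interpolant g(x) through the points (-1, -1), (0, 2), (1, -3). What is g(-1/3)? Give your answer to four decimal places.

Put m_i = g'' at the i-th knot. Here h = (1, 1) and Δ = (3, -5), so the interior equations h_(i-1)·m_(i-1) + 2(h_(i-1)+h_i)·m_i + h_i·m_(i+1) = 6(Δ_i − Δ_(i-1)) read
  1·m_0 + 4·m_1 + 1·m_2 = 6(Δ_1 - Δ_0) = -48
Natural end conditions: m_0 = m_2 = 0.
Solving: m_0 = 0, m_1 = -12, m_2 = 0.
On [-1, 0], g(x) = -1 + 5·(x + 1) + 0·(x + 1)² - 2·(x + 1)³.
With (x + 1) = 2/3: g(-1/3) = 47/27.

1.7407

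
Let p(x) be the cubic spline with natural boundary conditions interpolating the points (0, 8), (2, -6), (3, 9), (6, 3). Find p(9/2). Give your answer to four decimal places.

With M_i denoting the second derivative at x_i, h_i = 2, 1, 3, and Δ_i = (y_(i+1) − y_i)/h_i = -7, 15, -2:
  2·M_0 + 6·M_1 + 1·M_2 = 6(Δ_1 - Δ_0) = 132
  1·M_1 + 8·M_2 + 3·M_3 = 6(Δ_2 - Δ_1) = -102
Natural end conditions: M_0 = M_3 = 0.
Forward elimination and back-substitution give M_0 = 0, M_1 = 1158/47, M_2 = -744/47, M_3 = 0.
On [3, 6], p(x) = 9 + 650/47·(x - 3) - 372/47·(x - 3)² + 124/141·(x - 3)³.
With (x - 3) = 3/2: p(9/2) = 1401/94.

14.9043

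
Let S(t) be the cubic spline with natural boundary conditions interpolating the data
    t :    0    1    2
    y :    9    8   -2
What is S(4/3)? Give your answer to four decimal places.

5.5000

With M_i denoting the second derivative at x_i, h_i = 1, 1, and Δ_i = (y_(i+1) − y_i)/h_i = -1, -10:
  1·M_0 + 4·M_1 + 1·M_2 = 6(Δ_1 - Δ_0) = -54
Natural end conditions: M_0 = M_2 = 0.
Solving the tridiagonal system: M_0 = 0, M_1 = -27/2, M_2 = 0.
On [1, 2], S(t) = 8 - 11/2·(t - 1) - 27/4·(t - 1)² + 9/4·(t - 1)³.
With (t - 1) = 1/3: S(4/3) = 11/2.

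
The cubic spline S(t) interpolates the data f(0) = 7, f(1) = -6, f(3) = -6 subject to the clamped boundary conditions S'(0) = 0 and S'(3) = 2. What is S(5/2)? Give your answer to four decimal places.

-7.8125

With σ_i denoting the second derivative at x_i, h_i = 1, 2, and Δ_i = (y_(i+1) − y_i)/h_i = -13, 0:
  1·σ_0 + 6·σ_1 + 2·σ_2 = 6(Δ_1 - Δ_0) = 78
Clamped end conditions give two more equations: 2h_0·σ_0 + h_0·σ_1 = 6(Δ_0 - S'(0)) = -78 and h_1·σ_1 + 2h_1·σ_2 = 6(S'(3) - Δ_1) = 12.
Solving: σ_0 = -154/3, σ_1 = 74/3, σ_2 = -28/3.
On [1, 3], S(t) = -6 - 40/3·(t - 1) + 37/3·(t - 1)² - 17/6·(t - 1)³.
With (t - 1) = 3/2: S(5/2) = -125/16.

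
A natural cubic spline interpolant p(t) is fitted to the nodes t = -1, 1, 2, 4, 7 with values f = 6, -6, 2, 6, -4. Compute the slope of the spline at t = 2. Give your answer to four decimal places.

Write M_i for p''(x_i). With h_i = 2, 1, 2, 3 and divided differences Δ_i = -6, 8, 2, -10/3, the continuity of p' gives the tridiagonal system
  2·M_0 + 6·M_1 + 1·M_2 = 6(Δ_1 - Δ_0) = 84
  1·M_1 + 6·M_2 + 2·M_3 = 6(Δ_2 - Δ_1) = -36
  2·M_2 + 10·M_3 + 3·M_4 = 6(Δ_3 - Δ_2) = -32
Natural end conditions: M_0 = M_4 = 0.
Solving: M_0 = 0, M_1 = 2500/163, M_2 = -1308/163, M_3 = -260/163, M_4 = 0.
On [2, 4], p'(t) = b_2 + 2c_2·(t - 2) + 3d_2·(t - 2)² with b_2 = Δ_2 - h_2(2M_2 + M_3)/6 = 3854/489, c_2 = M_2/2 = -654/163, d_2 = (M_3 - M_2)/(6h_2) = 262/489. So p'(2) = 3854/489.

7.8814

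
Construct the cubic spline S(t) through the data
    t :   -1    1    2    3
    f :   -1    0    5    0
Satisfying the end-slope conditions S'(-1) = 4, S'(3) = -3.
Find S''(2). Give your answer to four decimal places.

-22.2727

Put σ_i = S'' at the i-th knot. Here h = (2, 1, 1) and Δ = (1/2, 5, -5), so the interior equations h_(i-1)·σ_(i-1) + 2(h_(i-1)+h_i)·σ_i + h_i·σ_(i+1) = 6(Δ_i − Δ_(i-1)) read
  2·σ_0 + 6·σ_1 + 1·σ_2 = 6(Δ_1 - Δ_0) = 27
  1·σ_1 + 4·σ_2 + 1·σ_3 = 6(Δ_2 - Δ_1) = -60
Clamped end conditions give two more equations: 2h_0·σ_0 + h_0·σ_1 = 6(Δ_0 - S'(-1)) = -21 and h_2·σ_2 + 2h_2·σ_3 = 6(S'(3) - Δ_2) = 12.
Hence σ_0 = -247/22, σ_1 = 263/22, σ_2 = -245/11, σ_3 = 377/22.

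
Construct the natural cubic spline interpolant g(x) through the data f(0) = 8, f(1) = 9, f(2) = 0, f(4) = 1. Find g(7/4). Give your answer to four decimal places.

2.2734

Write σ_i for g''(x_i). With h_i = 1, 1, 2 and divided differences Δ_i = 1, -9, 1/2, the continuity of g' gives the tridiagonal system
  1·σ_0 + 4·σ_1 + 1·σ_2 = 6(Δ_1 - Δ_0) = -60
  1·σ_1 + 6·σ_2 + 2·σ_3 = 6(Δ_2 - Δ_1) = 57
Natural end conditions: σ_0 = σ_3 = 0.
Solving the tridiagonal system: σ_0 = 0, σ_1 = -417/23, σ_2 = 288/23, σ_3 = 0.
On [1, 2], g(x) = 9 - 116/23·(x - 1) - 417/46·(x - 1)² + 235/46·(x - 1)³.
With (x - 1) = 3/4: g(7/4) = 291/128.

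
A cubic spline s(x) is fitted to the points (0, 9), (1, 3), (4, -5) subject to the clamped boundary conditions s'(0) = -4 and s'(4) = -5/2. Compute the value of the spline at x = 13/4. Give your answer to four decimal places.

Put σ_i = s'' at the i-th knot. Here h = (1, 3) and Δ = (-6, -8/3), so the interior equations h_(i-1)·σ_(i-1) + 2(h_(i-1)+h_i)·σ_i + h_i·σ_(i+1) = 6(Δ_i − Δ_(i-1)) read
  1·σ_0 + 8·σ_1 + 3·σ_2 = 6(Δ_1 - Δ_0) = 20
Clamped end conditions give two more equations: 2h_0·σ_0 + h_0·σ_1 = 6(Δ_0 - s'(0)) = -12 and h_1·σ_1 + 2h_1·σ_2 = 6(s'(4) - Δ_1) = 1.
Solving the tridiagonal system: σ_0 = -65/8, σ_1 = 17/4, σ_2 = -47/24.
On [1, 4], s(x) = 3 - 95/16·(x - 1) + 17/8·(x - 1)² - 149/432·(x - 1)³.
With (x - 1) = 9/4: s(13/4) = -3615/1024.

-3.5303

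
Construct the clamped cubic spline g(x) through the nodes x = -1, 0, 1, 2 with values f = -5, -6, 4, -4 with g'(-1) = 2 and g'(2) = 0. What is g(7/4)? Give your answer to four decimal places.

-2.7531

Put m_i = g'' at the i-th knot. Here h = (1, 1, 1) and Δ = (-1, 10, -8), so the interior equations h_(i-1)·m_(i-1) + 2(h_(i-1)+h_i)·m_i + h_i·m_(i+1) = 6(Δ_i − Δ_(i-1)) read
  1·m_0 + 4·m_1 + 1·m_2 = 6(Δ_1 - Δ_0) = 66
  1·m_1 + 4·m_2 + 1·m_3 = 6(Δ_2 - Δ_1) = -108
Clamped end conditions give two more equations: 2h_0·m_0 + h_0·m_1 = 6(Δ_0 - g'(-1)) = -18 and h_2·m_2 + 2h_2·m_3 = 6(g'(2) - Δ_2) = 48.
Forward elimination and back-substitution give m_0 = -398/15, m_1 = 526/15, m_2 = -716/15, m_3 = 718/15.
On [1, 2], g(x) = 4 - 1/15·(x - 1) - 358/15·(x - 1)² + 239/15·(x - 1)³.
With (x - 1) = 3/4: g(7/4) = -881/320.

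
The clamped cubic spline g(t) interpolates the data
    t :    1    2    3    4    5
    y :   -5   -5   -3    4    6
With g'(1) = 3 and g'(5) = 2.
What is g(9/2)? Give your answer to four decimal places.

Let M_i = g''(x_i). Step sizes h_i = 1, 1, 1, 1; slopes of the chords Δ_i = (y_(i+1) - y_i)/h_i = 0, 2, 7, 2.
  1·M_0 + 4·M_1 + 1·M_2 = 6(Δ_1 - Δ_0) = 12
  1·M_1 + 4·M_2 + 1·M_3 = 6(Δ_2 - Δ_1) = 30
  1·M_2 + 4·M_3 + 1·M_4 = 6(Δ_3 - Δ_2) = -30
Clamped end conditions give two more equations: 2h_0·M_0 + h_0·M_1 = 6(Δ_0 - g'(1)) = -18 and h_3·M_3 + 2h_3·M_4 = 6(g'(5) - Δ_3) = 0.
Forward elimination and back-substitution give M_0 = -149/14, M_1 = 23/7, M_2 = 19/2, M_3 = -79/7, M_4 = 79/14.
On [4, 5], g(t) = 4 + 135/28·(t - 4) - 79/14·(t - 4)² + 79/28·(t - 4)³.
With (t - 4) = 1/2: g(9/2) = 1199/224.

5.3527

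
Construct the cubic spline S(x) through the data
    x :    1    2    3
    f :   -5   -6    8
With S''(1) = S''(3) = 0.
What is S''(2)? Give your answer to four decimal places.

22.5000

Let M_i = S''(x_i). Step sizes h_i = 1, 1; slopes of the chords Δ_i = (y_(i+1) - y_i)/h_i = -1, 14.
  1·M_0 + 4·M_1 + 1·M_2 = 6(Δ_1 - Δ_0) = 90
Natural end conditions: M_0 = M_2 = 0.
Solving: M_0 = 0, M_1 = 45/2, M_2 = 0.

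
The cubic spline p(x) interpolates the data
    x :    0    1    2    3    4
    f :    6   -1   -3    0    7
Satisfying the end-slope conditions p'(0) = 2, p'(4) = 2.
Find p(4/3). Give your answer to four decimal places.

-2.6958

Let M_i = p''(x_i). Step sizes h_i = 1, 1, 1, 1; slopes of the chords Δ_i = (y_(i+1) - y_i)/h_i = -7, -2, 3, 7.
  1·M_0 + 4·M_1 + 1·M_2 = 6(Δ_1 - Δ_0) = 30
  1·M_1 + 4·M_2 + 1·M_3 = 6(Δ_2 - Δ_1) = 30
  1·M_2 + 4·M_3 + 1·M_4 = 6(Δ_3 - Δ_2) = 24
Clamped end conditions give two more equations: 2h_0·M_0 + h_0·M_1 = 6(Δ_0 - p'(0)) = -54 and h_3·M_3 + 2h_3·M_4 = 6(p'(4) - Δ_3) = -30.
Solving: M_0 = -981/28, M_1 = 225/14, M_2 = 3/4, M_3 = 153/14, M_4 = -573/28.
On [1, 2], p(x) = -1 - 419/56·(x - 1) + 225/28·(x - 1)² - 143/56·(x - 1)³.
With (x - 1) = 1/3: p(4/3) = -1019/378.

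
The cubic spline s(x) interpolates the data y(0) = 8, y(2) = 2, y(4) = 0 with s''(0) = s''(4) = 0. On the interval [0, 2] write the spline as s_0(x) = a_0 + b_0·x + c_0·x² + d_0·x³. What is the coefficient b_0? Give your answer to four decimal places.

-3.5000

With σ_i denoting the second derivative at x_i, h_i = 2, 2, and Δ_i = (y_(i+1) − y_i)/h_i = -3, -1:
  2·σ_0 + 8·σ_1 + 2·σ_2 = 6(Δ_1 - Δ_0) = 12
Natural end conditions: σ_0 = σ_2 = 0.
Solving: σ_0 = 0, σ_1 = 3/2, σ_2 = 0.
On [0, 2], with s_0(x) = a_0 + b_0·x + c_0·x² + d_0·x³: c_0 = σ_0/2 = 0, d_0 = (σ_1 - σ_0)/(6h_0) = 1/8, b_0 = Δ_0 - h_0(2σ_0 + σ_1)/6 = -7/2.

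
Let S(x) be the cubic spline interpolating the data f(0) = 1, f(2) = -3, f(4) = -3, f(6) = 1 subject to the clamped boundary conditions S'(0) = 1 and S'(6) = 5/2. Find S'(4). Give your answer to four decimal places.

With M_i denoting the second derivative at x_i, h_i = 2, 2, 2, and Δ_i = (y_(i+1) − y_i)/h_i = -2, 0, 2:
  2·M_0 + 8·M_1 + 2·M_2 = 6(Δ_1 - Δ_0) = 12
  2·M_1 + 8·M_2 + 2·M_3 = 6(Δ_2 - Δ_1) = 12
Clamped end conditions give two more equations: 2h_0·M_0 + h_0·M_1 = 6(Δ_0 - S'(0)) = -18 and h_2·M_2 + 2h_2·M_3 = 6(S'(6) - Δ_2) = 3.
Solving: M_0 = -59/10, M_1 = 14/5, M_2 = 7/10, M_3 = 2/5.
On [4, 6], S'(x) = b_2 + 2c_2·(x - 4) + 3d_2·(x - 4)² with b_2 = Δ_2 - h_2(2M_2 + M_3)/6 = 7/5, c_2 = M_2/2 = 7/20, d_2 = (M_3 - M_2)/(6h_2) = -1/40. So S'(4) = 7/5.

1.4000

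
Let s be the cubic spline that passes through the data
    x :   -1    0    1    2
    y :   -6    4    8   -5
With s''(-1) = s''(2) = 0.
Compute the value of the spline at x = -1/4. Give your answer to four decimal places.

1.6531

With M_i denoting the second derivative at x_i, h_i = 1, 1, 1, and Δ_i = (y_(i+1) − y_i)/h_i = 10, 4, -13:
  1·M_0 + 4·M_1 + 1·M_2 = 6(Δ_1 - Δ_0) = -36
  1·M_1 + 4·M_2 + 1·M_3 = 6(Δ_2 - Δ_1) = -102
Natural end conditions: M_0 = M_3 = 0.
Solving the tridiagonal system: M_0 = 0, M_1 = -14/5, M_2 = -124/5, M_3 = 0.
On [-1, 0], s(x) = -6 + 157/15·(x + 1) + 0·(x + 1)² - 7/15·(x + 1)³.
With (x + 1) = 3/4: s(-1/4) = 529/320.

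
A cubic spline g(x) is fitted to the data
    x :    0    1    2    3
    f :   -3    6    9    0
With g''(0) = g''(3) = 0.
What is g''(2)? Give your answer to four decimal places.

With M_i denoting the second derivative at x_i, h_i = 1, 1, 1, and Δ_i = (y_(i+1) − y_i)/h_i = 9, 3, -9:
  1·M_0 + 4·M_1 + 1·M_2 = 6(Δ_1 - Δ_0) = -36
  1·M_1 + 4·M_2 + 1·M_3 = 6(Δ_2 - Δ_1) = -72
Natural end conditions: M_0 = M_3 = 0.
Forward elimination and back-substitution give M_0 = 0, M_1 = -24/5, M_2 = -84/5, M_3 = 0.

-16.8000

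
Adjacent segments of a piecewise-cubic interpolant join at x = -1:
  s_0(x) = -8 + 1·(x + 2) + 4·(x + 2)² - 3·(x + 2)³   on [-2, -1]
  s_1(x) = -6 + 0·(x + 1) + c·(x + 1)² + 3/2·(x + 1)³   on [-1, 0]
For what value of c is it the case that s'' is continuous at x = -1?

s_0''(x) = 8 - 18·(x + 2), so s_0''(-1) = -10. On the right, s_1''(-1) = 2c, so c = -5.

-5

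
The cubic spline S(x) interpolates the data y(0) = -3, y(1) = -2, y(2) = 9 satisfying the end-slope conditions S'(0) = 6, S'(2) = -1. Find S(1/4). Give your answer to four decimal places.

Let σ_i = S''(x_i). Step sizes h_i = 1, 1; slopes of the chords Δ_i = (y_(i+1) - y_i)/h_i = 1, 11.
  1·σ_0 + 4·σ_1 + 1·σ_2 = 6(Δ_1 - Δ_0) = 60
Clamped end conditions give two more equations: 2h_0·σ_0 + h_0·σ_1 = 6(Δ_0 - S'(0)) = -30 and h_1·σ_1 + 2h_1·σ_2 = 6(S'(2) - Δ_1) = -72.
Solving the tridiagonal system: σ_0 = -67/2, σ_1 = 37, σ_2 = -109/2.
On [0, 1], S(x) = -3 + 6·x - 67/4·x² + 47/4·x³.
With x = 1/4: S(1/4) = -605/256.

-2.3633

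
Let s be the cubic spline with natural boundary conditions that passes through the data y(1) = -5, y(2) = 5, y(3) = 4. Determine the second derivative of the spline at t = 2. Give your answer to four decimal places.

Put M_i = s'' at the i-th knot. Here h = (1, 1) and Δ = (10, -1), so the interior equations h_(i-1)·M_(i-1) + 2(h_(i-1)+h_i)·M_i + h_i·M_(i+1) = 6(Δ_i − Δ_(i-1)) read
  1·M_0 + 4·M_1 + 1·M_2 = 6(Δ_1 - Δ_0) = -66
Natural end conditions: M_0 = M_2 = 0.
Forward elimination and back-substitution give M_0 = 0, M_1 = -33/2, M_2 = 0.

-16.5000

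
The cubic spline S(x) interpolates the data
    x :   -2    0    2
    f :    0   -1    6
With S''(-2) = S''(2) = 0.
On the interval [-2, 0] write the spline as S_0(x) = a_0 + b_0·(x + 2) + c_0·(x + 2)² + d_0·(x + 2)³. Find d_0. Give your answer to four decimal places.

0.2500

With σ_i denoting the second derivative at x_i, h_i = 2, 2, and Δ_i = (y_(i+1) − y_i)/h_i = -1/2, 7/2:
  2·σ_0 + 8·σ_1 + 2·σ_2 = 6(Δ_1 - Δ_0) = 24
Natural end conditions: σ_0 = σ_2 = 0.
Forward elimination and back-substitution give σ_0 = 0, σ_1 = 3, σ_2 = 0.
On [-2, 0], with S_0(x) = a_0 + b_0·(x + 2) + c_0·(x + 2)² + d_0·(x + 2)³: c_0 = σ_0/2 = 0, d_0 = (σ_1 - σ_0)/(6h_0) = 1/4, b_0 = Δ_0 - h_0(2σ_0 + σ_1)/6 = -3/2.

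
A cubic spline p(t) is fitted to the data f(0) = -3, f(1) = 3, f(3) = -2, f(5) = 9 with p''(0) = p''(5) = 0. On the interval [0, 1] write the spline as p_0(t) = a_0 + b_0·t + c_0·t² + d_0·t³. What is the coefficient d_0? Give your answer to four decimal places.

-1.9091

With M_i denoting the second derivative at x_i, h_i = 1, 2, 2, and Δ_i = (y_(i+1) − y_i)/h_i = 6, -5/2, 11/2:
  1·M_0 + 6·M_1 + 2·M_2 = 6(Δ_1 - Δ_0) = -51
  2·M_1 + 8·M_2 + 2·M_3 = 6(Δ_2 - Δ_1) = 48
Natural end conditions: M_0 = M_3 = 0.
Forward elimination and back-substitution give M_0 = 0, M_1 = -126/11, M_2 = 195/22, M_3 = 0.
On [0, 1], with p_0(t) = a_0 + b_0·t + c_0·t² + d_0·t³: c_0 = M_0/2 = 0, d_0 = (M_1 - M_0)/(6h_0) = -21/11, b_0 = Δ_0 - h_0(2M_0 + M_1)/6 = 87/11.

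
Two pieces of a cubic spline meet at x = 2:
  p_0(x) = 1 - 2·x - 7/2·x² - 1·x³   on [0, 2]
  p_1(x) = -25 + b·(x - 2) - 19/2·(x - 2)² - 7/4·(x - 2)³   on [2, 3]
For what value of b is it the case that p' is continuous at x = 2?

p_0'(x) = -2 - 7·x - 3·x², so p_0'(2) = -28. On the right, p_1'(2) = b, so b = -28.

-28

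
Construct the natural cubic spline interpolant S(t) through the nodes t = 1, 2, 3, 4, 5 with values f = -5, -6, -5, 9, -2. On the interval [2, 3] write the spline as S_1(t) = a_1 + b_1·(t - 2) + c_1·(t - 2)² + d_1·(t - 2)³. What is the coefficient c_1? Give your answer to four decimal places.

-2.5179

Put M_i = S'' at the i-th knot. Here h = (1, 1, 1, 1) and Δ = (-1, 1, 14, -11), so the interior equations h_(i-1)·M_(i-1) + 2(h_(i-1)+h_i)·M_i + h_i·M_(i+1) = 6(Δ_i − Δ_(i-1)) read
  1·M_0 + 4·M_1 + 1·M_2 = 6(Δ_1 - Δ_0) = 12
  1·M_1 + 4·M_2 + 1·M_3 = 6(Δ_2 - Δ_1) = 78
  1·M_2 + 4·M_3 + 1·M_4 = 6(Δ_3 - Δ_2) = -150
Natural end conditions: M_0 = M_4 = 0.
Solving the tridiagonal system: M_0 = 0, M_1 = -141/28, M_2 = 225/7, M_3 = -1275/28, M_4 = 0.
On [2, 3], with S_1(t) = a_1 + b_1·(t - 2) + c_1·(t - 2)² + d_1·(t - 2)³: c_1 = M_1/2 = -141/56, d_1 = (M_2 - M_1)/(6h_1) = 347/56, b_1 = Δ_1 - h_1(2M_1 + M_2)/6 = -75/28.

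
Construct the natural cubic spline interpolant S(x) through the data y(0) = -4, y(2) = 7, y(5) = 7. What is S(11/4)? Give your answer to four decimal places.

Let σ_i = S''(x_i). Step sizes h_i = 2, 3; slopes of the chords Δ_i = (y_(i+1) - y_i)/h_i = 11/2, 0.
  2·σ_0 + 10·σ_1 + 3·σ_2 = 6(Δ_1 - Δ_0) = -33
Natural end conditions: σ_0 = σ_2 = 0.
Solving the tridiagonal system: σ_0 = 0, σ_1 = -33/10, σ_2 = 0.
On [2, 5], S(x) = 7 + 33/10·(x - 2) - 33/20·(x - 2)² + 11/60·(x - 2)³.
With (x - 2) = 3/4: S(11/4) = 11039/1280.

8.6242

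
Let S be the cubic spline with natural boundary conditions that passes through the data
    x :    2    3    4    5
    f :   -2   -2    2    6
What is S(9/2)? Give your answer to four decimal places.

4.1000

Put σ_i = S'' at the i-th knot. Here h = (1, 1, 1) and Δ = (0, 4, 4), so the interior equations h_(i-1)·σ_(i-1) + 2(h_(i-1)+h_i)·σ_i + h_i·σ_(i+1) = 6(Δ_i − Δ_(i-1)) read
  1·σ_0 + 4·σ_1 + 1·σ_2 = 6(Δ_1 - Δ_0) = 24
  1·σ_1 + 4·σ_2 + 1·σ_3 = 6(Δ_2 - Δ_1) = 0
Natural end conditions: σ_0 = σ_3 = 0.
Solving: σ_0 = 0, σ_1 = 32/5, σ_2 = -8/5, σ_3 = 0.
On [4, 5], S(x) = 2 + 68/15·(x - 4) - 4/5·(x - 4)² + 4/15·(x - 4)³.
With (x - 4) = 1/2: S(9/2) = 41/10.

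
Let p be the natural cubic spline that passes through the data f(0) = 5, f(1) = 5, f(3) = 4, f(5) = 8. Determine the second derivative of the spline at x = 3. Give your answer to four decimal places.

With M_i denoting the second derivative at x_i, h_i = 1, 2, 2, and Δ_i = (y_(i+1) − y_i)/h_i = 0, -1/2, 2:
  1·M_0 + 6·M_1 + 2·M_2 = 6(Δ_1 - Δ_0) = -3
  2·M_1 + 8·M_2 + 2·M_3 = 6(Δ_2 - Δ_1) = 15
Natural end conditions: M_0 = M_3 = 0.
Solving the tridiagonal system: M_0 = 0, M_1 = -27/22, M_2 = 24/11, M_3 = 0.

2.1818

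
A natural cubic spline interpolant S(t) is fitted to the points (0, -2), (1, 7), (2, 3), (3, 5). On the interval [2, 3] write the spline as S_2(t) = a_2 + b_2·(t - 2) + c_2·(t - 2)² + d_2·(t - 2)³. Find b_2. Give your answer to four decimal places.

-2.9333

With m_i denoting the second derivative at x_i, h_i = 1, 1, 1, and Δ_i = (y_(i+1) − y_i)/h_i = 9, -4, 2:
  1·m_0 + 4·m_1 + 1·m_2 = 6(Δ_1 - Δ_0) = -78
  1·m_1 + 4·m_2 + 1·m_3 = 6(Δ_2 - Δ_1) = 36
Natural end conditions: m_0 = m_3 = 0.
Hence m_0 = 0, m_1 = -116/5, m_2 = 74/5, m_3 = 0.
On [2, 3], with S_2(t) = a_2 + b_2·(t - 2) + c_2·(t - 2)² + d_2·(t - 2)³: c_2 = m_2/2 = 37/5, d_2 = (m_3 - m_2)/(6h_2) = -37/15, b_2 = Δ_2 - h_2(2m_2 + m_3)/6 = -44/15.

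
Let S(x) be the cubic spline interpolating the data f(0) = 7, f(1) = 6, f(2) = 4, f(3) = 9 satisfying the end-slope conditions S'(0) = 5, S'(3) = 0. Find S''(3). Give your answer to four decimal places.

With M_i denoting the second derivative at x_i, h_i = 1, 1, 1, and Δ_i = (y_(i+1) − y_i)/h_i = -1, -2, 5:
  1·M_0 + 4·M_1 + 1·M_2 = 6(Δ_1 - Δ_0) = -6
  1·M_1 + 4·M_2 + 1·M_3 = 6(Δ_2 - Δ_1) = 42
Clamped end conditions give two more equations: 2h_0·M_0 + h_0·M_1 = 6(Δ_0 - S'(0)) = -36 and h_2·M_2 + 2h_2·M_3 = 6(S'(3) - Δ_2) = -30.
Solving the tridiagonal system: M_0 = -52/3, M_1 = -4/3, M_2 = 50/3, M_3 = -70/3.

-23.3333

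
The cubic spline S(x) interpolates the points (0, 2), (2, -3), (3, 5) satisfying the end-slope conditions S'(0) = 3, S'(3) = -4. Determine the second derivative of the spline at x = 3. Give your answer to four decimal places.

-48.8333

With σ_i denoting the second derivative at x_i, h_i = 2, 1, and Δ_i = (y_(i+1) − y_i)/h_i = -5/2, 8:
  2·σ_0 + 6·σ_1 + 1·σ_2 = 6(Δ_1 - Δ_0) = 63
Clamped end conditions give two more equations: 2h_0·σ_0 + h_0·σ_1 = 6(Δ_0 - S'(0)) = -33 and h_1·σ_1 + 2h_1·σ_2 = 6(S'(3) - Δ_1) = -72.
Hence σ_0 = -253/12, σ_1 = 77/3, σ_2 = -293/6.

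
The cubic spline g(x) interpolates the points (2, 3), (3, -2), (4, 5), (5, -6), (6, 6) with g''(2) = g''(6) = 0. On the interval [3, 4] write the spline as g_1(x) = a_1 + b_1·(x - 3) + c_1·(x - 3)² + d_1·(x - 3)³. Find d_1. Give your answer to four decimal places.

With σ_i denoting the second derivative at x_i, h_i = 1, 1, 1, 1, and Δ_i = (y_(i+1) − y_i)/h_i = -5, 7, -11, 12:
  1·σ_0 + 4·σ_1 + 1·σ_2 = 6(Δ_1 - Δ_0) = 72
  1·σ_1 + 4·σ_2 + 1·σ_3 = 6(Δ_2 - Δ_1) = -108
  1·σ_2 + 4·σ_3 + 1·σ_4 = 6(Δ_3 - Δ_2) = 138
Natural end conditions: σ_0 = σ_4 = 0.
Hence σ_0 = 0, σ_1 = 825/28, σ_2 = -321/7, σ_3 = 1287/28, σ_4 = 0.
On [3, 4], with g_1(x) = a_1 + b_1·(x - 3) + c_1·(x - 3)² + d_1·(x - 3)³: c_1 = σ_1/2 = 825/56, d_1 = (σ_2 - σ_1)/(6h_1) = -703/56, b_1 = Δ_1 - h_1(2σ_1 + σ_2)/6 = 135/28.

-12.5536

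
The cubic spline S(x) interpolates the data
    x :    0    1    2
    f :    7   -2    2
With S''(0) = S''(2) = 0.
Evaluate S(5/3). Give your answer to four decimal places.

-0.2963

Put M_i = S'' at the i-th knot. Here h = (1, 1) and Δ = (-9, 4), so the interior equations h_(i-1)·M_(i-1) + 2(h_(i-1)+h_i)·M_i + h_i·M_(i+1) = 6(Δ_i − Δ_(i-1)) read
  1·M_0 + 4·M_1 + 1·M_2 = 6(Δ_1 - Δ_0) = 78
Natural end conditions: M_0 = M_2 = 0.
Solving: M_0 = 0, M_1 = 39/2, M_2 = 0.
On [1, 2], S(x) = -2 - 5/2·(x - 1) + 39/4·(x - 1)² - 13/4·(x - 1)³.
With (x - 1) = 2/3: S(5/3) = -8/27.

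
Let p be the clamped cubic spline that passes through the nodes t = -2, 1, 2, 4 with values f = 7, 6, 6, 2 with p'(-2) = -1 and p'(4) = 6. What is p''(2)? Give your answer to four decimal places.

-7.4286

Write M_i for p''(x_i). With h_i = 3, 1, 2 and divided differences Δ_i = -1/3, 0, -2, the continuity of p' gives the tridiagonal system
  3·M_0 + 8·M_1 + 1·M_2 = 6(Δ_1 - Δ_0) = 2
  1·M_1 + 6·M_2 + 2·M_3 = 6(Δ_2 - Δ_1) = -12
Clamped end conditions give two more equations: 2h_0·M_0 + h_0·M_1 = 6(Δ_0 - p'(-2)) = 4 and h_2·M_2 + 2h_2·M_3 = 6(p'(4) - Δ_2) = 48.
Forward elimination and back-substitution give M_0 = 2/21, M_1 = 8/7, M_2 = -52/7, M_3 = 110/7.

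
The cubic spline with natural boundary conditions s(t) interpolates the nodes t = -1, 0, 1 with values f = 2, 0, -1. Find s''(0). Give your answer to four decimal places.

Put M_i = s'' at the i-th knot. Here h = (1, 1) and Δ = (-2, -1), so the interior equations h_(i-1)·M_(i-1) + 2(h_(i-1)+h_i)·M_i + h_i·M_(i+1) = 6(Δ_i − Δ_(i-1)) read
  1·M_0 + 4·M_1 + 1·M_2 = 6(Δ_1 - Δ_0) = 6
Natural end conditions: M_0 = M_2 = 0.
Solving: M_0 = 0, M_1 = 3/2, M_2 = 0.

1.5000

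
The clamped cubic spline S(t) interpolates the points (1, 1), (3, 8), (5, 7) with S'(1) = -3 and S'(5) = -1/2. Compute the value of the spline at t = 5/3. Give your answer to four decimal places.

Put M_i = S'' at the i-th knot. Here h = (2, 2) and Δ = (7/2, -1/2), so the interior equations h_(i-1)·M_(i-1) + 2(h_(i-1)+h_i)·M_i + h_i·M_(i+1) = 6(Δ_i − Δ_(i-1)) read
  2·M_0 + 8·M_1 + 2·M_2 = 6(Δ_1 - Δ_0) = -24
Clamped end conditions give two more equations: 2h_0·M_0 + h_0·M_1 = 6(Δ_0 - S'(1)) = 39 and h_1·M_1 + 2h_1·M_2 = 6(S'(5) - Δ_1) = 0.
Solving the tridiagonal system: M_0 = 107/8, M_1 = -29/4, M_2 = 29/8.
On [1, 3], S(t) = 1 - 3·(t - 1) + 107/16·(t - 1)² - 55/32·(t - 1)³.
With (t - 1) = 2/3: S(5/3) = 79/54.

1.4630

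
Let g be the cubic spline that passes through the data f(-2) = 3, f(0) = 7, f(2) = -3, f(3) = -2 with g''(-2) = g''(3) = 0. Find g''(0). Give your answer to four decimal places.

-7.3636

Write σ_i for g''(x_i). With h_i = 2, 2, 1 and divided differences Δ_i = 2, -5, 1, the continuity of g' gives the tridiagonal system
  2·σ_0 + 8·σ_1 + 2·σ_2 = 6(Δ_1 - Δ_0) = -42
  2·σ_1 + 6·σ_2 + 1·σ_3 = 6(Δ_2 - Δ_1) = 36
Natural end conditions: σ_0 = σ_3 = 0.
Hence σ_0 = 0, σ_1 = -81/11, σ_2 = 93/11, σ_3 = 0.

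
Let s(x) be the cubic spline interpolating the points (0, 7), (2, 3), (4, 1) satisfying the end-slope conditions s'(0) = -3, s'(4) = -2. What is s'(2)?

-1

With M_i denoting the second derivative at x_i, h_i = 2, 2, and Δ_i = (y_(i+1) − y_i)/h_i = -2, -1:
  2·M_0 + 8·M_1 + 2·M_2 = 6(Δ_1 - Δ_0) = 6
Clamped end conditions give two more equations: 2h_0·M_0 + h_0·M_1 = 6(Δ_0 - s'(0)) = 6 and h_1·M_1 + 2h_1·M_2 = 6(s'(4) - Δ_1) = -6.
Hence M_0 = 1, M_1 = 1, M_2 = -2.
On [2, 4], s'(x) = b_1 + 2c_1·(x - 2) + 3d_1·(x - 2)² with b_1 = Δ_1 - h_1(2M_1 + M_2)/6 = -1, c_1 = M_1/2 = 1/2, d_1 = (M_2 - M_1)/(6h_1) = -1/4. So s'(2) = -1.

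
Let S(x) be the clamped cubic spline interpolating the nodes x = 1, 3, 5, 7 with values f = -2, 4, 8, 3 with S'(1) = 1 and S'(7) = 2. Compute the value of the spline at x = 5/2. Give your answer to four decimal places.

With m_i denoting the second derivative at x_i, h_i = 2, 2, 2, and Δ_i = (y_(i+1) − y_i)/h_i = 3, 2, -5/2:
  2·m_0 + 8·m_1 + 2·m_2 = 6(Δ_1 - Δ_0) = -6
  2·m_1 + 8·m_2 + 2·m_3 = 6(Δ_2 - Δ_1) = -27
Clamped end conditions give two more equations: 2h_0·m_0 + h_0·m_1 = 6(Δ_0 - S'(1)) = 12 and h_2·m_2 + 2h_2·m_3 = 6(S'(7) - Δ_2) = 27.
Hence m_0 = 91/30, m_1 = -1/15, m_2 = -173/30, m_3 = 289/30.
On [1, 3], S(x) = -2 + 1·(x - 1) + 91/60·(x - 1)² - 31/120·(x - 1)³.
With (x - 1) = 3/2: S(5/2) = 653/320.

2.0406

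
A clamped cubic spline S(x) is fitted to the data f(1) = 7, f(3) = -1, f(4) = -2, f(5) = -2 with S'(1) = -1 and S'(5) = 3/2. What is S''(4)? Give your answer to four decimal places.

-1.1818

Let m_i = S''(x_i). Step sizes h_i = 2, 1, 1; slopes of the chords Δ_i = (y_(i+1) - y_i)/h_i = -4, -1, 0.
  2·m_0 + 6·m_1 + 1·m_2 = 6(Δ_1 - Δ_0) = 18
  1·m_1 + 4·m_2 + 1·m_3 = 6(Δ_2 - Δ_1) = 6
Clamped end conditions give two more equations: 2h_0·m_0 + h_0·m_1 = 6(Δ_0 - S'(1)) = -18 and h_2·m_2 + 2h_2·m_3 = 6(S'(5) - Δ_2) = 9.
Hence m_0 = -161/22, m_1 = 62/11, m_2 = -13/11, m_3 = 56/11.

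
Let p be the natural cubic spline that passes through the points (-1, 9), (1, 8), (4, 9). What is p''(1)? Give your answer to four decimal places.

0.5000

Put σ_i = p'' at the i-th knot. Here h = (2, 3) and Δ = (-1/2, 1/3), so the interior equations h_(i-1)·σ_(i-1) + 2(h_(i-1)+h_i)·σ_i + h_i·σ_(i+1) = 6(Δ_i − Δ_(i-1)) read
  2·σ_0 + 10·σ_1 + 3·σ_2 = 6(Δ_1 - Δ_0) = 5
Natural end conditions: σ_0 = σ_2 = 0.
Hence σ_0 = 0, σ_1 = 1/2, σ_2 = 0.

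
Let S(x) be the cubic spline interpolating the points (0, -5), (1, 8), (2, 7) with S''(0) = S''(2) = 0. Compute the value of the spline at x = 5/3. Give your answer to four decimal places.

8.3704

Write M_i for S''(x_i). With h_i = 1, 1 and divided differences Δ_i = 13, -1, the continuity of S' gives the tridiagonal system
  1·M_0 + 4·M_1 + 1·M_2 = 6(Δ_1 - Δ_0) = -84
Natural end conditions: M_0 = M_2 = 0.
Hence M_0 = 0, M_1 = -21, M_2 = 0.
On [1, 2], S(x) = 8 + 6·(x - 1) - 21/2·(x - 1)² + 7/2·(x - 1)³.
With (x - 1) = 2/3: S(5/3) = 226/27.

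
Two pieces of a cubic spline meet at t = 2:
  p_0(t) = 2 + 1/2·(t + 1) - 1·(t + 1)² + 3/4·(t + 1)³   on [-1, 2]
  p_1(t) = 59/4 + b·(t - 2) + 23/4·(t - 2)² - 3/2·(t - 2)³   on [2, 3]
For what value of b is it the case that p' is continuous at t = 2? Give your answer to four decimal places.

14.7500

p_0'(t) = 1/2 - 2·(t + 1) + 9/4·(t + 1)², so p_0'(2) = 59/4. On the right, p_1'(2) = b, so b = 59/4.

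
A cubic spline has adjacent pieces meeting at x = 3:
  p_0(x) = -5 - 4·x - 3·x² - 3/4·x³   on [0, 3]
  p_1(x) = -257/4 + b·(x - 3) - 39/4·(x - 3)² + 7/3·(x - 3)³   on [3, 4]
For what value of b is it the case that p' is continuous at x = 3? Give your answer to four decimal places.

p_0'(x) = -4 - 6·x - 9/4·x², so p_0'(3) = -169/4. On the right, p_1'(3) = b, so b = -169/4.

-42.2500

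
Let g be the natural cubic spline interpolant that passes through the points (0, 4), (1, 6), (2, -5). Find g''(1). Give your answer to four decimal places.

-19.5000

Let M_i = g''(x_i). Step sizes h_i = 1, 1; slopes of the chords Δ_i = (y_(i+1) - y_i)/h_i = 2, -11.
  1·M_0 + 4·M_1 + 1·M_2 = 6(Δ_1 - Δ_0) = -78
Natural end conditions: M_0 = M_2 = 0.
Hence M_0 = 0, M_1 = -39/2, M_2 = 0.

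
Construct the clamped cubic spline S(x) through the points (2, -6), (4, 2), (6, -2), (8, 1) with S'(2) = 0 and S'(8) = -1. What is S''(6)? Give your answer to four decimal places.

Write M_i for S''(x_i). With h_i = 2, 2, 2 and divided differences Δ_i = 4, -2, 3/2, the continuity of S' gives the tridiagonal system
  2·M_0 + 8·M_1 + 2·M_2 = 6(Δ_1 - Δ_0) = -36
  2·M_1 + 8·M_2 + 2·M_3 = 6(Δ_2 - Δ_1) = 21
Clamped end conditions give two more equations: 2h_0·M_0 + h_0·M_1 = 6(Δ_0 - S'(2)) = 24 and h_2·M_2 + 2h_2·M_3 = 6(S'(8) - Δ_2) = -15.
Hence M_0 = 311/30, M_1 = -131/15, M_2 = 197/30, M_3 = -211/30.

6.5667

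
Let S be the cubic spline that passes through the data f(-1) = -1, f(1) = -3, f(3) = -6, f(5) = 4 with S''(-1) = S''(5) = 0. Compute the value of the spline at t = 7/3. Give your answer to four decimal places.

-5.9728

With M_i denoting the second derivative at x_i, h_i = 2, 2, 2, and Δ_i = (y_(i+1) − y_i)/h_i = -1, -3/2, 5:
  2·M_0 + 8·M_1 + 2·M_2 = 6(Δ_1 - Δ_0) = -3
  2·M_1 + 8·M_2 + 2·M_3 = 6(Δ_2 - Δ_1) = 39
Natural end conditions: M_0 = M_3 = 0.
Solving: M_0 = 0, M_1 = -17/10, M_2 = 53/10, M_3 = 0.
On [1, 3], S(t) = -3 - 32/15·(t - 1) - 17/20·(t - 1)² + 7/12·(t - 1)³.
With (t - 1) = 4/3: S(7/3) = -2419/405.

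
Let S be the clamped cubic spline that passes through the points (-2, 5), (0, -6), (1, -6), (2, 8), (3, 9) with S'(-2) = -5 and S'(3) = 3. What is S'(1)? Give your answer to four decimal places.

9.7805

Let σ_i = S''(x_i). Step sizes h_i = 2, 1, 1, 1; slopes of the chords Δ_i = (y_(i+1) - y_i)/h_i = -11/2, 0, 14, 1.
  2·σ_0 + 6·σ_1 + 1·σ_2 = 6(Δ_1 - Δ_0) = 33
  1·σ_1 + 4·σ_2 + 1·σ_3 = 6(Δ_2 - Δ_1) = 84
  1·σ_2 + 4·σ_3 + 1·σ_4 = 6(Δ_3 - Δ_2) = -78
Clamped end conditions give two more equations: 2h_0·σ_0 + h_0·σ_1 = 6(Δ_0 - S'(-2)) = -3 and h_3·σ_3 + 2h_3·σ_4 = 6(S'(3) - Δ_3) = 12.
Forward elimination and back-substitution give σ_0 = -217/164, σ_1 = 47/41, σ_2 = 2359/82, σ_3 = -1321/41, σ_4 = 1813/82.
On [1, 2], S'(t) = b_2 + 2c_2·(t - 1) + 3d_2·(t - 1)² with b_2 = Δ_2 - h_2(2σ_2 + σ_3)/6 = 401/41, c_2 = σ_2/2 = 2359/164, d_2 = (σ_3 - σ_2)/(6h_2) = -1667/164. So S'(1) = 401/41.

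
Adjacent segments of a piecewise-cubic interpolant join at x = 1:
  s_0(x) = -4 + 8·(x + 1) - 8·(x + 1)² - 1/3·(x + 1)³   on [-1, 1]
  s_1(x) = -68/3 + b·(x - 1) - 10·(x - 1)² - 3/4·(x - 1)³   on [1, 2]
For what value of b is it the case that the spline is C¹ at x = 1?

-28

s_0'(x) = 8 - 16·(x + 1) - 1·(x + 1)², so s_0'(1) = -28. On the right, s_1'(1) = b, so b = -28.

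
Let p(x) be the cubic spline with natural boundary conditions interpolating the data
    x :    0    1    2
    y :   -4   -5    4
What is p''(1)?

15

With M_i denoting the second derivative at x_i, h_i = 1, 1, and Δ_i = (y_(i+1) − y_i)/h_i = -1, 9:
  1·M_0 + 4·M_1 + 1·M_2 = 6(Δ_1 - Δ_0) = 60
Natural end conditions: M_0 = M_2 = 0.
Hence M_0 = 0, M_1 = 15, M_2 = 0.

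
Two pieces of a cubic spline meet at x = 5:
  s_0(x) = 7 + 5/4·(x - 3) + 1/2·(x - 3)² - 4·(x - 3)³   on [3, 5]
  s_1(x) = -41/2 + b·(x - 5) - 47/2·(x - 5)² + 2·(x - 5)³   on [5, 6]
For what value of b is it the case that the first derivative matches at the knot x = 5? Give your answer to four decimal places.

-44.7500

s_0'(x) = 5/4 + 1·(x - 3) - 12·(x - 3)², so s_0'(5) = -179/4. On the right, s_1'(5) = b, so b = -179/4.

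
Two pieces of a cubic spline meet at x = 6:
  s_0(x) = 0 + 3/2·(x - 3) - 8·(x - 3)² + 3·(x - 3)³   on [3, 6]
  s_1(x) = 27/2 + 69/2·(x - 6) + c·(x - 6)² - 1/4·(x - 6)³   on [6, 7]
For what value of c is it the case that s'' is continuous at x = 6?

19

s_0''(x) = -16 + 18·(x - 3), so s_0''(6) = 38. On the right, s_1''(6) = 2c, so c = 19.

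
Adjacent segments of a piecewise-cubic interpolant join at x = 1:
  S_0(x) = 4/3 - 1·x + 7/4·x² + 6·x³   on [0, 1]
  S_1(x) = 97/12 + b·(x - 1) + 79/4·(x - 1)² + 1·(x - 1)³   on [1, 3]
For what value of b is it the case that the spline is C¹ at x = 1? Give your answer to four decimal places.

20.5000

S_0'(x) = -1 + 7/2·x + 18·x², so S_0'(1) = 41/2. On the right, S_1'(1) = b, so b = 41/2.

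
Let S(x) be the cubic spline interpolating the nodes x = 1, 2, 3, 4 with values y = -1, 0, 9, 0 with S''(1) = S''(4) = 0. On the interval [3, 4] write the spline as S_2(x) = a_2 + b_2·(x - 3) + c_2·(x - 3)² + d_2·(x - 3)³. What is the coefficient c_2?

Let M_i = S''(x_i). Step sizes h_i = 1, 1, 1; slopes of the chords Δ_i = (y_(i+1) - y_i)/h_i = 1, 9, -9.
  1·M_0 + 4·M_1 + 1·M_2 = 6(Δ_1 - Δ_0) = 48
  1·M_1 + 4·M_2 + 1·M_3 = 6(Δ_2 - Δ_1) = -108
Natural end conditions: M_0 = M_3 = 0.
Forward elimination and back-substitution give M_0 = 0, M_1 = 20, M_2 = -32, M_3 = 0.
On [3, 4], with S_2(x) = a_2 + b_2·(x - 3) + c_2·(x - 3)² + d_2·(x - 3)³: c_2 = M_2/2 = -16, d_2 = (M_3 - M_2)/(6h_2) = 16/3, b_2 = Δ_2 - h_2(2M_2 + M_3)/6 = 5/3.

-16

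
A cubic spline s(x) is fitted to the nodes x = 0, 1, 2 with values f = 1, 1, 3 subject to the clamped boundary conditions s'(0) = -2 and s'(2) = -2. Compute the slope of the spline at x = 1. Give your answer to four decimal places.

2.5000

With m_i denoting the second derivative at x_i, h_i = 1, 1, and Δ_i = (y_(i+1) − y_i)/h_i = 0, 2:
  1·m_0 + 4·m_1 + 1·m_2 = 6(Δ_1 - Δ_0) = 12
Clamped end conditions give two more equations: 2h_0·m_0 + h_0·m_1 = 6(Δ_0 - s'(0)) = 12 and h_1·m_1 + 2h_1·m_2 = 6(s'(2) - Δ_1) = -24.
Solving the tridiagonal system: m_0 = 3, m_1 = 6, m_2 = -15.
On [1, 2], s'(x) = b_1 + 2c_1·(x - 1) + 3d_1·(x - 1)² with b_1 = Δ_1 - h_1(2m_1 + m_2)/6 = 5/2, c_1 = m_1/2 = 3, d_1 = (m_2 - m_1)/(6h_1) = -7/2. So s'(1) = 5/2.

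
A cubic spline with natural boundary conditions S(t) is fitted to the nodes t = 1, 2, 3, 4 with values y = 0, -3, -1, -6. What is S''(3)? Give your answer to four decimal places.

-13.2000

Put σ_i = S'' at the i-th knot. Here h = (1, 1, 1) and Δ = (-3, 2, -5), so the interior equations h_(i-1)·σ_(i-1) + 2(h_(i-1)+h_i)·σ_i + h_i·σ_(i+1) = 6(Δ_i − Δ_(i-1)) read
  1·σ_0 + 4·σ_1 + 1·σ_2 = 6(Δ_1 - Δ_0) = 30
  1·σ_1 + 4·σ_2 + 1·σ_3 = 6(Δ_2 - Δ_1) = -42
Natural end conditions: σ_0 = σ_3 = 0.
Forward elimination and back-substitution give σ_0 = 0, σ_1 = 54/5, σ_2 = -66/5, σ_3 = 0.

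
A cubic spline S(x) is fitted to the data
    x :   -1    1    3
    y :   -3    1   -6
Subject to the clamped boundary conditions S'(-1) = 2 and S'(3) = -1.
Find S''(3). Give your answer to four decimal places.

7.1250

Put m_i = S'' at the i-th knot. Here h = (2, 2) and Δ = (2, -7/2), so the interior equations h_(i-1)·m_(i-1) + 2(h_(i-1)+h_i)·m_i + h_i·m_(i+1) = 6(Δ_i − Δ_(i-1)) read
  2·m_0 + 8·m_1 + 2·m_2 = 6(Δ_1 - Δ_0) = -33
Clamped end conditions give two more equations: 2h_0·m_0 + h_0·m_1 = 6(Δ_0 - S'(-1)) = 0 and h_1·m_1 + 2h_1·m_2 = 6(S'(3) - Δ_1) = 15.
Forward elimination and back-substitution give m_0 = 27/8, m_1 = -27/4, m_2 = 57/8.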